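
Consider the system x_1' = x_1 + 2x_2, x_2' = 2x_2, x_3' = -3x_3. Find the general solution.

x_1(t) = C_1e^(t) + 2C_2e^(2t), x_2(t) = C_2e^(2t), x_3(t) = C_3e^(-3t)

Coefficient matrix A = [[1, 2, 0], [0, 2, 0], [0, 0, -3]].
det(A - λI) = 0 gives eigenvalues λ = 1, 2, -3.
For λ=1: eigenvector (1,0,0).
For λ=2: eigenvector (2,1,0).
For λ=-3: eigenvector (0,0,1).
General solution: C_1e^(t)(1,0,0) + C_2e^(2t)(2,1,0) + C_3e^(-3t)(0,0,1).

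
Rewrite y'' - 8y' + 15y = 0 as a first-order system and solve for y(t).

Let x_1 = y, x_2 = y'. Then x_1' = x_2 and x_2' = -15x_1 + 8x_2.
A = [[0,1],[-15,8]]; det(A-λI) = λ^2 - 8λ + 15.
Eigenvalues λ = 5, 3 with eigenvectors (1,5), (1,3).

y(t) = K_1e^(5t) + K_2e^(3t)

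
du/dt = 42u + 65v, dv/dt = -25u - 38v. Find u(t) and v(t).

u(t) = 3c_1e^(2t)sin(5t) + 2c_1e^(2t)cos(5t) + 2c_2e^(2t)sin(5t) - 3c_2e^(2t)cos(5t), v(t) = -2c_1e^(2t)sin(5t) - c_1e^(2t)cos(5t) - c_2e^(2t)sin(5t) + 2c_2e^(2t)cos(5t)

Coefficient matrix A = [[42, 65], [-25, -38]].
Characteristic polynomial det(A - λI) = λ^2 - 4λ + 29 = 0.
Eigenvalues λ = 2 ± 5i (complex conjugate pair).
For λ=2+5i: an eigenvector is (2,-1) - i(3,-2) = (2 - 3i, -1 + 2i).
A real fundamental pair from Re and Im of e^((2+5i)t)v: X_1 = e^(2t)(cos(5t)·(2,-1) + sin(5t)·(3,-2)), X_2 = e^(2t)(sin(5t)·(2,-1) - cos(5t)·(3,-2)).
General solution: c_1X_1 + c_2X_2.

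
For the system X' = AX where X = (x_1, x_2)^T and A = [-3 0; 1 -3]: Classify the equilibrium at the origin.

A = [[-3,0],[1,-3]]; det(A-λI) = λ^2 + 6λ + 9.
repeated λ = -3 with a single eigenvector.

stable improper node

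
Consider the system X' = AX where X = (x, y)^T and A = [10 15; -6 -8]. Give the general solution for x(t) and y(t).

Coefficient matrix A = [[10, 15], [-6, -8]].
Characteristic polynomial det(A - λI) = λ^2 - 2λ + 10 = 0.
Eigenvalues λ = 1 ± 3i (complex conjugate pair).
For λ=1+3i: an eigenvector is (-1,1) - i(2,-1) = (-1 - 2i, 1 + i).
A real fundamental pair from Re and Im of e^((1+3i)t)v: X_1 = e^(t)(cos(3t)·(-1,1) + sin(3t)·(2,-1)), X_2 = e^(t)(sin(3t)·(-1,1) - cos(3t)·(2,-1)).
General solution: c_1X_1 + c_2X_2.

x(t) = 2c_1e^(t)sin(3t) - c_1e^(t)cos(3t) - c_2e^(t)sin(3t) - 2c_2e^(t)cos(3t), y(t) = -c_1e^(t)sin(3t) + c_1e^(t)cos(3t) + c_2e^(t)sin(3t) + c_2e^(t)cos(3t)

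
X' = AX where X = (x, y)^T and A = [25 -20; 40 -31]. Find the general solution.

x(t) = -2c_1e^(-3t)sin(4t) - c_1e^(-3t)cos(4t) - c_2e^(-3t)sin(4t) + 2c_2e^(-3t)cos(4t), y(t) = -3c_1e^(-3t)sin(4t) - c_1e^(-3t)cos(4t) - c_2e^(-3t)sin(4t) + 3c_2e^(-3t)cos(4t)

Coefficient matrix A = [[25, -20], [40, -31]].
Characteristic polynomial det(A - λI) = λ^2 + 6λ + 25 = 0.
Eigenvalues λ = -3 ± 4i (complex conjugate pair).
For λ=-3+4i: an eigenvector is (-1,-1) - i(-2,-3) = (-1 + 2i, -1 + 3i).
A real fundamental pair from Re and Im of e^((-3+4i)t)v: X_1 = e^(-3t)(cos(4t)·(-1,-1) + sin(4t)·(-2,-3)), X_2 = e^(-3t)(sin(4t)·(-1,-1) - cos(4t)·(-2,-3)).
General solution: c_1X_1 + c_2X_2.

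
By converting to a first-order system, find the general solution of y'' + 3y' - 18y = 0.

y(t) = c_1e^(-6t) + c_2e^(3t)

Let x_1 = y, x_2 = y'. Then x_1' = x_2 and x_2' = 18x_1 - 3x_2.
A = [[0,1],[18,-3]]; det(A-λI) = λ^2 + 3λ - 18.
Eigenvalues λ = -6, 3 with eigenvectors (1,-6), (1,3).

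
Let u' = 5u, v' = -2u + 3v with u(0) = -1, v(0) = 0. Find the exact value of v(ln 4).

960

A = [[5,0],[-2,3]]; eigenvalues λ = 3, 5.
Eigenvectors: (0,1) for λ=3, (1,-1) for λ=5.
From the initial condition, c_1 = -1, c_2 = -1.
v(ln 4) = (-1)(4^3)(1) + (-1)(4^5)(-1) = 960.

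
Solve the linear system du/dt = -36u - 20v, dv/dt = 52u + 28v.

u(t) = -K_1e^(-4t)sin(4t) + 2K_1e^(-4t)cos(4t) + 2K_2e^(-4t)sin(4t) + K_2e^(-4t)cos(4t), v(t) = 2K_1e^(-4t)sin(4t) - 3K_1e^(-4t)cos(4t) - 3K_2e^(-4t)sin(4t) - 2K_2e^(-4t)cos(4t)

Coefficient matrix A = [[-36, -20], [52, 28]].
Characteristic polynomial det(A - λI) = λ^2 + 8λ + 32 = 0.
Eigenvalues λ = -4 ± 4i (complex conjugate pair).
For λ=-4+4i: an eigenvector is (2,-3) - i(-1,2) = (2 + i, -3 - 2i).
A real fundamental pair from Re and Im of e^((-4+4i)t)v: X_1 = e^(-4t)(cos(4t)·(2,-3) + sin(4t)·(-1,2)), X_2 = e^(-4t)(sin(4t)·(2,-3) - cos(4t)·(-1,2)).
General solution: K_1X_1 + K_2X_2.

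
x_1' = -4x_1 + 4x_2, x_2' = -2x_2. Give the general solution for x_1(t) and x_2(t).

Coefficient matrix A = [[-4, 4], [0, -2]].
Characteristic polynomial det(A - λI) = λ^2 + 6λ + 8 = 0.
Eigenvalues λ = -2, -4.
For λ=-2: (A-λI) row 1 is [-2, 4], so an eigenvector is (2, 1).
For λ=-4: (A-λI) row 1 is [0, 4], so an eigenvector is (1, 0).
General solution: C_1e^(-2t)(2,1) + C_2e^(-4t)(1,0).

x_1(t) = 2C_1e^(-2t) + C_2e^(-4t), x_2(t) = C_1e^(-2t)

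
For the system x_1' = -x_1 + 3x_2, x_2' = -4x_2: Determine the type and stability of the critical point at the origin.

A = [[-1,3],[0,-4]]; det(A-λI) = λ^2 + 5λ + 4.
λ = -4, -1: both negative.

stable node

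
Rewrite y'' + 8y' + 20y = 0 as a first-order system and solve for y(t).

y(t) = K_1e^(-4t)cos(2t) + K_2e^(-4t)sin(2t)

Let x_1 = y, x_2 = y'. Then x_1' = x_2 and x_2' = -20x_1 - 8x_2.
A = [[0,1],[-20,-8]]; det(A-λI) = λ^2 + 8λ + 20.
Eigenvalues λ = -4 ± 2i.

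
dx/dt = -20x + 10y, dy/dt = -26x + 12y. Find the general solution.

Coefficient matrix A = [[-20, 10], [-26, 12]].
Characteristic polynomial det(A - λI) = λ^2 + 8λ + 20 = 0.
Eigenvalues λ = -4 ± 2i (complex conjugate pair).
For λ=-4+2i: an eigenvector is (-2,-3) - i(1,2) = (-2 - i, -3 - 2i).
A real fundamental pair from Re and Im of e^((-4+2i)t)v: X_1 = e^(-4t)(cos(2t)·(-2,-3) + sin(2t)·(1,2)), X_2 = e^(-4t)(sin(2t)·(-2,-3) - cos(2t)·(1,2)).
General solution: c_1X_1 + c_2X_2.

x(t) = c_1e^(-4t)sin(2t) - 2c_1e^(-4t)cos(2t) - 2c_2e^(-4t)sin(2t) - c_2e^(-4t)cos(2t), y(t) = 2c_1e^(-4t)sin(2t) - 3c_1e^(-4t)cos(2t) - 3c_2e^(-4t)sin(2t) - 2c_2e^(-4t)cos(2t)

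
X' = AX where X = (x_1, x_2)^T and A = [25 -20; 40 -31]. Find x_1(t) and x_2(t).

x_1(t) = 2c_1e^(-3t)sin(4t) + c_1e^(-3t)cos(4t) + c_2e^(-3t)sin(4t) - 2c_2e^(-3t)cos(4t), x_2(t) = 3c_1e^(-3t)sin(4t) + c_1e^(-3t)cos(4t) + c_2e^(-3t)sin(4t) - 3c_2e^(-3t)cos(4t)

Coefficient matrix A = [[25, -20], [40, -31]].
Characteristic polynomial det(A - λI) = λ^2 + 6λ + 25 = 0.
Eigenvalues λ = -3 ± 4i (complex conjugate pair).
For λ=-3+4i: an eigenvector is (1,1) - i(2,3) = (1 - 2i, 1 - 3i).
A real fundamental pair from Re and Im of e^((-3+4i)t)v: X_1 = e^(-3t)(cos(4t)·(1,1) + sin(4t)·(2,3)), X_2 = e^(-3t)(sin(4t)·(1,1) - cos(4t)·(2,3)).
General solution: c_1X_1 + c_2X_2.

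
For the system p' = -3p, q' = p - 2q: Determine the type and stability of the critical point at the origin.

A = [[-3,0],[1,-2]]; det(A-λI) = λ^2 + 5λ + 6.
λ = -3, -2: both negative.

stable node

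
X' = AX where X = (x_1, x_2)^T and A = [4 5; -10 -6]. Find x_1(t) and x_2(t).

x_1(t) = c_1e^(-t)cos(5t) + c_2e^(-t)sin(5t), x_2(t) = -c_1e^(-t)sin(5t) - c_1e^(-t)cos(5t) - c_2e^(-t)sin(5t) + c_2e^(-t)cos(5t)

Coefficient matrix A = [[4, 5], [-10, -6]].
Characteristic polynomial det(A - λI) = λ^2 + 2λ + 26 = 0.
Eigenvalues λ = -1 ± 5i (complex conjugate pair).
For λ=-1+5i: an eigenvector is (1,-1) - i(0,-1) = (1, -1 + i).
A real fundamental pair from Re and Im of e^((-1+5i)t)v: X_1 = e^(-t)(cos(5t)·(1,-1) + sin(5t)·(0,-1)), X_2 = e^(-t)(sin(5t)·(1,-1) - cos(5t)·(0,-1)).
General solution: c_1X_1 + c_2X_2.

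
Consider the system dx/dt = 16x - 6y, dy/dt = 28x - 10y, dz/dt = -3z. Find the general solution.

x(t) = c_1e^(4t) + 3c_2e^(2t), y(t) = 2c_1e^(4t) + 7c_2e^(2t), z(t) = c_3e^(-3t)

Coefficient matrix A = [[16, -6, 0], [28, -10, 0], [0, 0, -3]].
det(A - λI) = 0 gives eigenvalues λ = 4, 2, -3.
For λ=4: eigenvector (1,2,0).
For λ=2: eigenvector (3,7,0).
For λ=-3: eigenvector (0,0,1).
General solution: c_1e^(4t)(1,2,0) + c_2e^(2t)(3,7,0) + c_3e^(-3t)(0,0,1).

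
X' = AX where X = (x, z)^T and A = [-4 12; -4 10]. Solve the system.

Coefficient matrix A = [[-4, 12], [-4, 10]].
Characteristic polynomial det(A - λI) = λ^2 - 6λ + 8 = 0.
Eigenvalues λ = 2, 4.
For λ=2: (A-λI) row 1 is [-6, 12], so an eigenvector is (2, 1).
For λ=4: (A-λI) row 1 is [-8, 12], so an eigenvector is (3, 2).
General solution: K_1e^(2t)(2,1) + K_2e^(4t)(3,2).

x(t) = 2K_1e^(2t) + 3K_2e^(4t), z(t) = K_1e^(2t) + 2K_2e^(4t)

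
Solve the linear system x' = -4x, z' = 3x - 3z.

x(t) = -C_2e^(-4t), z(t) = C_1e^(-3t) + 3C_2e^(-4t)

Coefficient matrix A = [[-4, 0], [3, -3]].
Characteristic polynomial det(A - λI) = λ^2 + 7λ + 12 = 0.
Eigenvalues λ = -3, -4.
For λ=-3: (A-λI) row 1 is [-1, 0], so an eigenvector is (0, 1).
For λ=-4: (A-λI) row 2 is [3, 1], so an eigenvector is (-1, 3).
General solution: C_1e^(-3t)(0,1) + C_2e^(-4t)(-1,3).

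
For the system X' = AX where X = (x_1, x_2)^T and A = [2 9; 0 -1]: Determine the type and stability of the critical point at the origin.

saddle

A = [[2,9],[0,-1]]; det(A-λI) = λ^2 - λ - 2.
λ = -1, 2: opposite signs.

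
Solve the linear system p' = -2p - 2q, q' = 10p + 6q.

Coefficient matrix A = [[-2, -2], [10, 6]].
Characteristic polynomial det(A - λI) = λ^2 - 4λ + 8 = 0.
Eigenvalues λ = 2 ± 2i (complex conjugate pair).
For λ=2+2i: an eigenvector is (-1,2) - i(0,-1) = (-1, 2 + i).
A real fundamental pair from Re and Im of e^((2+2i)t)v: X_1 = e^(2t)(cos(2t)·(-1,2) + sin(2t)·(0,-1)), X_2 = e^(2t)(sin(2t)·(-1,2) - cos(2t)·(0,-1)).
General solution: c_1X_1 + c_2X_2.

p(t) = -c_1e^(2t)cos(2t) - c_2e^(2t)sin(2t), q(t) = -c_1e^(2t)sin(2t) + 2c_1e^(2t)cos(2t) + 2c_2e^(2t)sin(2t) + c_2e^(2t)cos(2t)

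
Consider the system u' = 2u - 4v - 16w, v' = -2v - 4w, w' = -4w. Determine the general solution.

Coefficient matrix A = [[2, -4, -16], [0, -2, -4], [0, 0, -4]].
det(A - λI) = 0 gives eigenvalues λ = 2, -4, -2.
For λ=2: eigenvector (1,0,0).
For λ=-4: eigenvector (4,2,1).
For λ=-2: eigenvector (1,1,0).
General solution: C_1e^(2t)(1,0,0) + C_2e^(-4t)(4,2,1) + C_3e^(-2t)(1,1,0).

u(t) = C_1e^(2t) + 4C_2e^(-4t) + C_3e^(-2t), v(t) = 2C_2e^(-4t) + C_3e^(-2t), w(t) = C_2e^(-4t)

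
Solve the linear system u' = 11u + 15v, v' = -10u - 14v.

Coefficient matrix A = [[11, 15], [-10, -14]].
Characteristic polynomial det(A - λI) = λ^2 + 3λ - 4 = 0.
Eigenvalues λ = 1, -4.
For λ=1: (A-λI) row 1 is [10, 15], so an eigenvector is (3, -2).
For λ=-4: (A-λI) row 1 is [15, 15], so an eigenvector is (-1, 1).
General solution: K_1e^(t)(3,-2) + K_2e^(-4t)(-1,1).

u(t) = 3K_1e^(t) - K_2e^(-4t), v(t) = -2K_1e^(t) + K_2e^(-4t)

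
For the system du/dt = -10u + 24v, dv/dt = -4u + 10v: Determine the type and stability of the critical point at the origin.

saddle

A = [[-10,24],[-4,10]]; det(A-λI) = λ^2 - 4.
λ = 2, -2: opposite signs.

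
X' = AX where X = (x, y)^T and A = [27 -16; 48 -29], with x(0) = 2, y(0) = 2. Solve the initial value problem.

Coefficient matrix A = [[27, -16], [48, -29]].
Characteristic polynomial det(A - λI) = λ^2 + 2λ - 15 = 0.
Eigenvalues λ = 3, -5.
For λ=3: (A-λI) row 1 is [24, -16], so an eigenvector is (2, 3).
For λ=-5: (A-λI) row 1 is [32, -16], so an eigenvector is (-1, -2).
General solution: K_1e^(3t)(2,3) + K_2e^(-5t)(-1,-2).
Applying x(0)=2, y(0)=2 gives K_1=2, K_2=2.

x(t) = 4e^(3t) - 2e^(-5t), y(t) = 6e^(3t) - 4e^(-5t)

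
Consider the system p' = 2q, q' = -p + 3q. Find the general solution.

Coefficient matrix A = [[0, 2], [-1, 3]].
Characteristic polynomial det(A - λI) = λ^2 - 3λ + 2 = 0.
Eigenvalues λ = 2, 1.
For λ=2: (A-λI) row 1 is [-2, 2], so an eigenvector is (-1, -1).
For λ=1: (A-λI) row 1 is [-1, 2], so an eigenvector is (2, 1).
General solution: K_1e^(2t)(-1,-1) + K_2e^(t)(2,1).

p(t) = -K_1e^(2t) + 2K_2e^(t), q(t) = -K_1e^(2t) + K_2e^(t)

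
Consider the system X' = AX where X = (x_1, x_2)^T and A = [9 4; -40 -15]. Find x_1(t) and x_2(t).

x_1(t) = K_1e^(-3t)cos(4t) + K_2e^(-3t)sin(4t), x_2(t) = -K_1e^(-3t)sin(4t) - 3K_1e^(-3t)cos(4t) - 3K_2e^(-3t)sin(4t) + K_2e^(-3t)cos(4t)

Coefficient matrix A = [[9, 4], [-40, -15]].
Characteristic polynomial det(A - λI) = λ^2 + 6λ + 25 = 0.
Eigenvalues λ = -3 ± 4i (complex conjugate pair).
For λ=-3+4i: an eigenvector is (1,-3) - i(0,-1) = (1, -3 + i).
A real fundamental pair from Re and Im of e^((-3+4i)t)v: X_1 = e^(-3t)(cos(4t)·(1,-3) + sin(4t)·(0,-1)), X_2 = e^(-3t)(sin(4t)·(1,-3) - cos(4t)·(0,-1)).
General solution: K_1X_1 + K_2X_2.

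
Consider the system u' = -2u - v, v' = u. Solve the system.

u(t) = -c_1e^(-t) - c_2te^(-t) + 2c_2e^(-t), v(t) = c_1e^(-t) + c_2te^(-t) - c_2e^(-t)

Coefficient matrix A = [[-2, -1], [1, 0]].
Characteristic polynomial det(A - λI) = λ^2 + 2λ + 1 = 0.
Single eigenvalue λ = -1 with algebraic multiplicity 2.
Eigenvector v = (-1,1); generalized eigenvector w with (A-λI)w=v is (2,-1).
General solution: e^(-t)[c_1·v + c_2·(t·v + w)].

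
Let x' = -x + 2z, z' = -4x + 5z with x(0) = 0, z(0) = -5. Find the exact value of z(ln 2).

A = [[-1,2],[-4,5]]; eigenvalues λ = 3, 1.
Eigenvectors: (-1,-2) for λ=3, (-1,-1) for λ=1.
From the initial condition, c_1 = 5, c_2 = -5.
z(ln 2) = (5)(2^3)(-2) + (-5)(2^1)(-1) = -70.

-70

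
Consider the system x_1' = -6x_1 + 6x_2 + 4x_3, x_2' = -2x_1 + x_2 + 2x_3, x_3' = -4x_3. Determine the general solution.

Coefficient matrix A = [[-6, 6, 4], [-2, 1, 2], [0, 0, -4]].
det(A - λI) = 0 gives eigenvalues λ = -3, -2, -4.
For λ=-3: eigenvector (2,1,0).
For λ=-2: eigenvector (-3,-2,0).
For λ=-4: eigenvector (-4,-2,1).
General solution: C_1e^(-3t)(2,1,0) + C_2e^(-2t)(-3,-2,0) + C_3e^(-4t)(-4,-2,1).

x_1(t) = 2C_1e^(-3t) - 3C_2e^(-2t) - 4C_3e^(-4t), x_2(t) = C_1e^(-3t) - 2C_2e^(-2t) - 2C_3e^(-4t), x_3(t) = C_3e^(-4t)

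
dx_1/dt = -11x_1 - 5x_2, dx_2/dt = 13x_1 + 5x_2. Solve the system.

Coefficient matrix A = [[-11, -5], [13, 5]].
Characteristic polynomial det(A - λI) = λ^2 + 6λ + 10 = 0.
Eigenvalues λ = -3 ± i (complex conjugate pair).
For λ=-3+i: an eigenvector is (-1,2) - i(-2,3) = (-1 + 2i, 2 - 3i).
A real fundamental pair from Re and Im of e^((-3+i)t)v: X_1 = e^(-3t)(cos(t)·(-1,2) + sin(t)·(-2,3)), X_2 = e^(-3t)(sin(t)·(-1,2) - cos(t)·(-2,3)).
General solution: c_1X_1 + c_2X_2.

x_1(t) = -2c_1e^(-3t)sin(t) - c_1e^(-3t)cos(t) - c_2e^(-3t)sin(t) + 2c_2e^(-3t)cos(t), x_2(t) = 3c_1e^(-3t)sin(t) + 2c_1e^(-3t)cos(t) + 2c_2e^(-3t)sin(t) - 3c_2e^(-3t)cos(t)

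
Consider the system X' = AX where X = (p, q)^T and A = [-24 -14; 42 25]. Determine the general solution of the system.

Coefficient matrix A = [[-24, -14], [42, 25]].
Characteristic polynomial det(A - λI) = λ^2 - λ - 12 = 0.
Eigenvalues λ = -3, 4.
For λ=-3: (A-λI) row 1 is [-21, -14], so an eigenvector is (2, -3).
For λ=4: (A-λI) row 1 is [-28, -14], so an eigenvector is (-1, 2).
General solution: K_1e^(-3t)(2,-3) + K_2e^(4t)(-1,2).

p(t) = 2K_1e^(-3t) - K_2e^(4t), q(t) = -3K_1e^(-3t) + 2K_2e^(4t)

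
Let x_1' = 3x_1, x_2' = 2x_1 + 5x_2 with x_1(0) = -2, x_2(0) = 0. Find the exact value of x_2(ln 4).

A = [[3,0],[2,5]]; eigenvalues λ = 5, 3.
Eigenvectors: (0,-1) for λ=5, (-1,1) for λ=3.
From the initial condition, c_1 = 2, c_2 = 2.
x_2(ln 4) = (2)(4^5)(-1) + (2)(4^3)(1) = -1920.

-1920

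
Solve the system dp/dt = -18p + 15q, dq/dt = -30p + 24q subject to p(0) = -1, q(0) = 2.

Coefficient matrix A = [[-18, 15], [-30, 24]].
Characteristic polynomial det(A - λI) = λ^2 - 6λ + 18 = 0.
Eigenvalues λ = 3 ± 3i (complex conjugate pair).
For λ=3+3i: an eigenvector is (-1,-1) - i(2,3) = (-1 - 2i, -1 - 3i).
A real fundamental pair from Re and Im of e^((3+3i)t)v: X_1 = e^(3t)(cos(3t)·(-1,-1) + sin(3t)·(2,3)), X_2 = e^(3t)(sin(3t)·(-1,-1) - cos(3t)·(2,3)).
General solution: K_1X_1 + K_2X_2.
Applying p(0)=-1, q(0)=2 gives K_1=7, K_2=-3.

p(t) = 17e^(3t)sin(3t) - e^(3t)cos(3t), q(t) = 24e^(3t)sin(3t) + 2e^(3t)cos(3t)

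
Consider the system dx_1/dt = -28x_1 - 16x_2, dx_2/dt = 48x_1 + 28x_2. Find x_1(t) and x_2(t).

x_1(t) = C_1e^(4t) + 2C_2e^(-4t), x_2(t) = -2C_1e^(4t) - 3C_2e^(-4t)

Coefficient matrix A = [[-28, -16], [48, 28]].
Characteristic polynomial det(A - λI) = λ^2 - 16 = 0.
Eigenvalues λ = 4, -4.
For λ=4: (A-λI) row 1 is [-32, -16], so an eigenvector is (1, -2).
For λ=-4: (A-λI) row 1 is [-24, -16], so an eigenvector is (2, -3).
General solution: C_1e^(4t)(1,-2) + C_2e^(-4t)(2,-3).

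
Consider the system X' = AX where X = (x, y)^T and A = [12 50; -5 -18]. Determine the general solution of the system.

Coefficient matrix A = [[12, 50], [-5, -18]].
Characteristic polynomial det(A - λI) = λ^2 + 6λ + 34 = 0.
Eigenvalues λ = -3 ± 5i (complex conjugate pair).
For λ=-3+5i: an eigenvector is (3,-1) - i(-1,0) = (3 + i, -1).
A real fundamental pair from Re and Im of e^((-3+5i)t)v: X_1 = e^(-3t)(cos(5t)·(3,-1) + sin(5t)·(-1,0)), X_2 = e^(-3t)(sin(5t)·(3,-1) - cos(5t)·(-1,0)).
General solution: c_1X_1 + c_2X_2.

x(t) = -c_1e^(-3t)sin(5t) + 3c_1e^(-3t)cos(5t) + 3c_2e^(-3t)sin(5t) + c_2e^(-3t)cos(5t), y(t) = -c_1e^(-3t)cos(5t) - c_2e^(-3t)sin(5t)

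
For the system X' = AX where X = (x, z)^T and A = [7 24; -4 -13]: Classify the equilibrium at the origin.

stable node

A = [[7,24],[-4,-13]]; det(A-λI) = λ^2 + 6λ + 5.
λ = -1, -5: both negative.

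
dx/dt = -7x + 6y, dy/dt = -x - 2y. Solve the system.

x(t) = -2C_1e^(-4t) + 3C_2e^(-5t), y(t) = -C_1e^(-4t) + C_2e^(-5t)

Coefficient matrix A = [[-7, 6], [-1, -2]].
Characteristic polynomial det(A - λI) = λ^2 + 9λ + 20 = 0.
Eigenvalues λ = -4, -5.
For λ=-4: (A-λI) row 1 is [-3, 6], so an eigenvector is (-2, -1).
For λ=-5: (A-λI) row 1 is [-2, 6], so an eigenvector is (3, 1).
General solution: C_1e^(-4t)(-2,-1) + C_2e^(-5t)(3,1).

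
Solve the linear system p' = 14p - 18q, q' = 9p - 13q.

p(t) = -2C_1e^(5t) - C_2e^(-4t), q(t) = -C_1e^(5t) - C_2e^(-4t)

Coefficient matrix A = [[14, -18], [9, -13]].
Characteristic polynomial det(A - λI) = λ^2 - λ - 20 = 0.
Eigenvalues λ = 5, -4.
For λ=5: (A-λI) row 1 is [9, -18], so an eigenvector is (-2, -1).
For λ=-4: (A-λI) row 1 is [18, -18], so an eigenvector is (-1, -1).
General solution: C_1e^(5t)(-2,-1) + C_2e^(-4t)(-1,-1).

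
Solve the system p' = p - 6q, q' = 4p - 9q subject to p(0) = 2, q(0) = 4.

p(t) = -6e^(-3t) + 8e^(-5t), q(t) = -4e^(-3t) + 8e^(-5t)

Coefficient matrix A = [[1, -6], [4, -9]].
Characteristic polynomial det(A - λI) = λ^2 + 8λ + 15 = 0.
Eigenvalues λ = -3, -5.
For λ=-3: (A-λI) row 1 is [4, -6], so an eigenvector is (-3, -2).
For λ=-5: (A-λI) row 1 is [6, -6], so an eigenvector is (-1, -1).
General solution: C_1e^(-3t)(-3,-2) + C_2e^(-5t)(-1,-1).
Applying p(0)=2, q(0)=4 gives C_1=2, C_2=-8.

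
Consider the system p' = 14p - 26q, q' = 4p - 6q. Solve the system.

Coefficient matrix A = [[14, -26], [4, -6]].
Characteristic polynomial det(A - λI) = λ^2 - 8λ + 20 = 0.
Eigenvalues λ = 4 ± 2i (complex conjugate pair).
For λ=4+2i: an eigenvector is (2,1) - i(-3,-1) = (2 + 3i, 1 + i).
A real fundamental pair from Re and Im of e^((4+2i)t)v: X_1 = e^(4t)(cos(2t)·(2,1) + sin(2t)·(-3,-1)), X_2 = e^(4t)(sin(2t)·(2,1) - cos(2t)·(-3,-1)).
General solution: c_1X_1 + c_2X_2.

p(t) = -3c_1e^(4t)sin(2t) + 2c_1e^(4t)cos(2t) + 2c_2e^(4t)sin(2t) + 3c_2e^(4t)cos(2t), q(t) = -c_1e^(4t)sin(2t) + c_1e^(4t)cos(2t) + c_2e^(4t)sin(2t) + c_2e^(4t)cos(2t)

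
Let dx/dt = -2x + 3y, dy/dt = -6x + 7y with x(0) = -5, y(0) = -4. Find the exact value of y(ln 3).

144

A = [[-2,3],[-6,7]]; eigenvalues λ = 1, 4.
Eigenvectors: (-1,-1) for λ=1, (-1,-2) for λ=4.
From the initial condition, c_1 = 6, c_2 = -1.
y(ln 3) = (6)(3^1)(-1) + (-1)(3^4)(-2) = 144.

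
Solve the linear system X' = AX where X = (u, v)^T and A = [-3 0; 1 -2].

u(t) = -K_1e^(-3t), v(t) = K_1e^(-3t) + K_2e^(-2t)

Coefficient matrix A = [[-3, 0], [1, -2]].
Characteristic polynomial det(A - λI) = λ^2 + 5λ + 6 = 0.
Eigenvalues λ = -3, -2.
For λ=-3: (A-λI) row 2 is [1, 1], so an eigenvector is (-1, 1).
For λ=-2: (A-λI) row 1 is [-1, 0], so an eigenvector is (0, 1).
General solution: K_1e^(-3t)(-1,1) + K_2e^(-2t)(0,1).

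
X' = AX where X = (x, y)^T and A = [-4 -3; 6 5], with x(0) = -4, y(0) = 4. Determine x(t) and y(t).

x(t) = -4e^(-t), y(t) = 4e^(-t)

Coefficient matrix A = [[-4, -3], [6, 5]].
Characteristic polynomial det(A - λI) = λ^2 - λ - 2 = 0.
Eigenvalues λ = 2, -1.
For λ=2: (A-λI) row 1 is [-6, -3], so an eigenvector is (-1, 2).
For λ=-1: (A-λI) row 1 is [-3, -3], so an eigenvector is (-1, 1).
General solution: c_1e^(2t)(-1,2) + c_2e^(-t)(-1,1).
Applying x(0)=-4, y(0)=4 gives c_1=0, c_2=4.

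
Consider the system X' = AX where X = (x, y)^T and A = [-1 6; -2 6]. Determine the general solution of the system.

x(t) = -3K_1e^(3t) - 2K_2e^(2t), y(t) = -2K_1e^(3t) - K_2e^(2t)

Coefficient matrix A = [[-1, 6], [-2, 6]].
Characteristic polynomial det(A - λI) = λ^2 - 5λ + 6 = 0.
Eigenvalues λ = 3, 2.
For λ=3: (A-λI) row 1 is [-4, 6], so an eigenvector is (-3, -2).
For λ=2: (A-λI) row 1 is [-3, 6], so an eigenvector is (-2, -1).
General solution: K_1e^(3t)(-3,-2) + K_2e^(2t)(-2,-1).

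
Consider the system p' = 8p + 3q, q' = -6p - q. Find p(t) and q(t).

p(t) = -C_1e^(2t) - C_2e^(5t), q(t) = 2C_1e^(2t) + C_2e^(5t)

Coefficient matrix A = [[8, 3], [-6, -1]].
Characteristic polynomial det(A - λI) = λ^2 - 7λ + 10 = 0.
Eigenvalues λ = 2, 5.
For λ=2: (A-λI) row 1 is [6, 3], so an eigenvector is (-1, 2).
For λ=5: (A-λI) row 1 is [3, 3], so an eigenvector is (-1, 1).
General solution: C_1e^(2t)(-1,2) + C_2e^(5t)(-1,1).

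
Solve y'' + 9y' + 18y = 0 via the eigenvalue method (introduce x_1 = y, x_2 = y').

y(t) = C_1e^(-6t) + C_2e^(-3t)

Let x_1 = y, x_2 = y'. Then x_1' = x_2 and x_2' = -18x_1 - 9x_2.
A = [[0,1],[-18,-9]]; det(A-λI) = λ^2 + 9λ + 18.
Eigenvalues λ = -6, -3 with eigenvectors (1,-6), (1,-3).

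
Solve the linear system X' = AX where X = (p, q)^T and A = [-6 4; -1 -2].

p(t) = 2c_1e^(-4t) + 2c_2te^(-4t) - 3c_2e^(-4t), q(t) = c_1e^(-4t) + c_2te^(-4t) - c_2e^(-4t)

Coefficient matrix A = [[-6, 4], [-1, -2]].
Characteristic polynomial det(A - λI) = λ^2 + 8λ + 16 = 0.
Single eigenvalue λ = -4 with algebraic multiplicity 2.
Eigenvector v = (2,1); generalized eigenvector w with (A-λI)w=v is (-3,-1).
General solution: e^(-4t)[c_1·v + c_2·(t·v + w)].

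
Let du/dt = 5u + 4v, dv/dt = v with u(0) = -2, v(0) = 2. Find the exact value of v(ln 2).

4

A = [[5,4],[0,1]]; eigenvalues λ = 5, 1.
Eigenvectors: (-1,0) for λ=5, (1,-1) for λ=1.
From the initial condition, c_1 = 0, c_2 = -2.
v(ln 2) = (0)(2^5)(0) + (-2)(2^1)(-1) = 4.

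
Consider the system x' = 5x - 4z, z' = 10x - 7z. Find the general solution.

x(t) = -c_1e^(-t)sin(2t) - c_1e^(-t)cos(2t) - c_2e^(-t)sin(2t) + c_2e^(-t)cos(2t), z(t) = -2c_1e^(-t)sin(2t) - c_1e^(-t)cos(2t) - c_2e^(-t)sin(2t) + 2c_2e^(-t)cos(2t)

Coefficient matrix A = [[5, -4], [10, -7]].
Characteristic polynomial det(A - λI) = λ^2 + 2λ + 5 = 0.
Eigenvalues λ = -1 ± 2i (complex conjugate pair).
For λ=-1+2i: an eigenvector is (-1,-1) - i(-1,-2) = (-1 + i, -1 + 2i).
A real fundamental pair from Re and Im of e^((-1+2i)t)v: X_1 = e^(-t)(cos(2t)·(-1,-1) + sin(2t)·(-1,-2)), X_2 = e^(-t)(sin(2t)·(-1,-1) - cos(2t)·(-1,-2)).
General solution: c_1X_1 + c_2X_2.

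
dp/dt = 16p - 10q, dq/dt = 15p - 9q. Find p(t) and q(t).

Coefficient matrix A = [[16, -10], [15, -9]].
Characteristic polynomial det(A - λI) = λ^2 - 7λ + 6 = 0.
Eigenvalues λ = 1, 6.
For λ=1: (A-λI) row 1 is [15, -10], so an eigenvector is (2, 3).
For λ=6: (A-λI) row 1 is [10, -10], so an eigenvector is (1, 1).
General solution: C_1e^(t)(2,3) + C_2e^(6t)(1,1).

p(t) = 2C_1e^(t) + C_2e^(6t), q(t) = 3C_1e^(t) + C_2e^(6t)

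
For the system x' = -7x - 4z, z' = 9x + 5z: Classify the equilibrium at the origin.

A = [[-7,-4],[9,5]]; det(A-λI) = λ^2 + 2λ + 1.
repeated λ = -1 with a single eigenvector.

stable improper node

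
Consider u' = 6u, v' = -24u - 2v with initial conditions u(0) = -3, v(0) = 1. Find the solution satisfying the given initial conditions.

Coefficient matrix A = [[6, 0], [-24, -2]].
Characteristic polynomial det(A - λI) = λ^2 - 4λ - 12 = 0.
Eigenvalues λ = -2, 6.
For λ=-2: (A-λI) row 1 is [8, 0], so an eigenvector is (0, 1).
For λ=6: (A-λI) row 2 is [-24, -8], so an eigenvector is (-1, 3).
General solution: c_1e^(-2t)(0,1) + c_2e^(6t)(-1,3).
Applying u(0)=-3, v(0)=1 gives c_1=-8, c_2=3.

u(t) = -3e^(6t), v(t) = 9e^(6t) - 8e^(-2t)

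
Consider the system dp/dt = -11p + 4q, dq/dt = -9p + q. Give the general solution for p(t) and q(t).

Coefficient matrix A = [[-11, 4], [-9, 1]].
Characteristic polynomial det(A - λI) = λ^2 + 10λ + 25 = 0.
Single eigenvalue λ = -5 with algebraic multiplicity 2.
Eigenvector v = (2,3); generalized eigenvector w with (A-λI)w=v is (1,2).
General solution: e^(-5t)[C_1·v + C_2·(t·v + w)].

p(t) = 2C_1e^(-5t) + 2C_2te^(-5t) + C_2e^(-5t), q(t) = 3C_1e^(-5t) + 3C_2te^(-5t) + 2C_2e^(-5t)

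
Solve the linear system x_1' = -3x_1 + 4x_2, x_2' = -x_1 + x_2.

x_1(t) = 2c_1e^(-t) + 2c_2te^(-t) - c_2e^(-t), x_2(t) = c_1e^(-t) + c_2te^(-t)

Coefficient matrix A = [[-3, 4], [-1, 1]].
Characteristic polynomial det(A - λI) = λ^2 + 2λ + 1 = 0.
Single eigenvalue λ = -1 with algebraic multiplicity 2.
Eigenvector v = (2,1); generalized eigenvector w with (A-λI)w=v is (-1,0).
General solution: e^(-t)[c_1·v + c_2·(t·v + w)].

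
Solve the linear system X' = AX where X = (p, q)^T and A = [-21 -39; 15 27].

Coefficient matrix A = [[-21, -39], [15, 27]].
Characteristic polynomial det(A - λI) = λ^2 - 6λ + 18 = 0.
Eigenvalues λ = 3 ± 3i (complex conjugate pair).
For λ=3+3i: an eigenvector is (2,-1) - i(-3,2) = (2 + 3i, -1 - 2i).
A real fundamental pair from Re and Im of e^((3+3i)t)v: X_1 = e^(3t)(cos(3t)·(2,-1) + sin(3t)·(-3,2)), X_2 = e^(3t)(sin(3t)·(2,-1) - cos(3t)·(-3,2)).
General solution: c_1X_1 + c_2X_2.

p(t) = -3c_1e^(3t)sin(3t) + 2c_1e^(3t)cos(3t) + 2c_2e^(3t)sin(3t) + 3c_2e^(3t)cos(3t), q(t) = 2c_1e^(3t)sin(3t) - c_1e^(3t)cos(3t) - c_2e^(3t)sin(3t) - 2c_2e^(3t)cos(3t)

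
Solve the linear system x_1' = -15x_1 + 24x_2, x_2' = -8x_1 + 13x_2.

x_1(t) = -3c_1e^(t) - 2c_2e^(-3t), x_2(t) = -2c_1e^(t) - c_2e^(-3t)

Coefficient matrix A = [[-15, 24], [-8, 13]].
Characteristic polynomial det(A - λI) = λ^2 + 2λ - 3 = 0.
Eigenvalues λ = 1, -3.
For λ=1: (A-λI) row 1 is [-16, 24], so an eigenvector is (-3, -2).
For λ=-3: (A-λI) row 1 is [-12, 24], so an eigenvector is (-2, -1).
General solution: c_1e^(t)(-3,-2) + c_2e^(-3t)(-2,-1).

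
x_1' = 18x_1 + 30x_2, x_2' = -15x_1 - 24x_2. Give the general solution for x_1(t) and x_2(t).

Coefficient matrix A = [[18, 30], [-15, -24]].
Characteristic polynomial det(A - λI) = λ^2 + 6λ + 18 = 0.
Eigenvalues λ = -3 ± 3i (complex conjugate pair).
For λ=-3+3i: an eigenvector is (1,-1) - i(-3,2) = (1 + 3i, -1 - 2i).
A real fundamental pair from Re and Im of e^((-3+3i)t)v: X_1 = e^(-3t)(cos(3t)·(1,-1) + sin(3t)·(-3,2)), X_2 = e^(-3t)(sin(3t)·(1,-1) - cos(3t)·(-3,2)).
General solution: C_1X_1 + C_2X_2.

x_1(t) = -3C_1e^(-3t)sin(3t) + C_1e^(-3t)cos(3t) + C_2e^(-3t)sin(3t) + 3C_2e^(-3t)cos(3t), x_2(t) = 2C_1e^(-3t)sin(3t) - C_1e^(-3t)cos(3t) - C_2e^(-3t)sin(3t) - 2C_2e^(-3t)cos(3t)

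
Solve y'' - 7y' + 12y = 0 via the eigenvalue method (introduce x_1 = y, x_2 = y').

Let x_1 = y, x_2 = y'. Then x_1' = x_2 and x_2' = -12x_1 + 7x_2.
A = [[0,1],[-12,7]]; det(A-λI) = λ^2 - 7λ + 12.
Eigenvalues λ = 4, 3 with eigenvectors (1,4), (1,3).

y(t) = K_1e^(4t) + K_2e^(3t)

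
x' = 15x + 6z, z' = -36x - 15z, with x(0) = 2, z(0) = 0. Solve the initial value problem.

Coefficient matrix A = [[15, 6], [-36, -15]].
Characteristic polynomial det(A - λI) = λ^2 - 9 = 0.
Eigenvalues λ = 3, -3.
For λ=3: (A-λI) row 1 is [12, 6], so an eigenvector is (1, -2).
For λ=-3: (A-λI) row 1 is [18, 6], so an eigenvector is (-1, 3).
General solution: c_1e^(3t)(1,-2) + c_2e^(-3t)(-1,3).
Applying x(0)=2, z(0)=0 gives c_1=6, c_2=4.

x(t) = 6e^(3t) - 4e^(-3t), z(t) = -12e^(3t) + 12e^(-3t)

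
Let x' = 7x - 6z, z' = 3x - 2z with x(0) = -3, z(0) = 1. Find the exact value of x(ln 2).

A = [[7,-6],[3,-2]]; eigenvalues λ = 1, 4.
Eigenvectors: (-1,-1) for λ=1, (-2,-1) for λ=4.
From the initial condition, c_1 = -5, c_2 = 4.
x(ln 2) = (-5)(2^1)(-1) + (4)(2^4)(-2) = -118.

-118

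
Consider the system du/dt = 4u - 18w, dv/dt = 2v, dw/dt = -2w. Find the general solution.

Coefficient matrix A = [[4, 0, -18], [0, 2, 0], [0, 0, -2]].
det(A - λI) = 0 gives eigenvalues λ = -2, 2, 4.
For λ=-2: eigenvector (3,0,1).
For λ=2: eigenvector (0,1,0).
For λ=4: eigenvector (1,0,0).
General solution: c_1e^(-2t)(3,0,1) + c_2e^(2t)(0,1,0) + c_3e^(4t)(1,0,0).

u(t) = 3c_1e^(-2t) + c_3e^(4t), v(t) = c_2e^(2t), w(t) = c_1e^(-2t)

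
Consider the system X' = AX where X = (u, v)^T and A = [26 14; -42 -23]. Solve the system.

Coefficient matrix A = [[26, 14], [-42, -23]].
Characteristic polynomial det(A - λI) = λ^2 - 3λ - 10 = 0.
Eigenvalues λ = -2, 5.
For λ=-2: (A-λI) row 1 is [28, 14], so an eigenvector is (-1, 2).
For λ=5: (A-λI) row 1 is [21, 14], so an eigenvector is (2, -3).
General solution: c_1e^(-2t)(-1,2) + c_2e^(5t)(2,-3).

u(t) = -c_1e^(-2t) + 2c_2e^(5t), v(t) = 2c_1e^(-2t) - 3c_2e^(5t)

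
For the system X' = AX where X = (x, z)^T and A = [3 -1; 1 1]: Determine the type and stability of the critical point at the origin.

A = [[3,-1],[1,1]]; det(A-λI) = λ^2 - 4λ + 4.
repeated λ = 2 with a single eigenvector.

unstable improper node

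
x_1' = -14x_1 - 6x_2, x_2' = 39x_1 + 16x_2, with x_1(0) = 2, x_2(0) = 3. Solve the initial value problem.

Coefficient matrix A = [[-14, -6], [39, 16]].
Characteristic polynomial det(A - λI) = λ^2 - 2λ + 10 = 0.
Eigenvalues λ = 1 ± 3i (complex conjugate pair).
For λ=1+3i: an eigenvector is (1,-3) - i(1,-2) = (1 - i, -3 + 2i).
A real fundamental pair from Re and Im of e^((1+3i)t)v: X_1 = e^(t)(cos(3t)·(1,-3) + sin(3t)·(1,-2)), X_2 = e^(t)(sin(3t)·(1,-3) - cos(3t)·(1,-2)).
General solution: K_1X_1 + K_2X_2.
Applying x_1(0)=2, x_2(0)=3 gives K_1=-7, K_2=-9.

x_1(t) = -16e^(t)sin(3t) + 2e^(t)cos(3t), x_2(t) = 41e^(t)sin(3t) + 3e^(t)cos(3t)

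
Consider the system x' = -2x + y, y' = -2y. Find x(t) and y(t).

Coefficient matrix A = [[-2, 1], [0, -2]].
Characteristic polynomial det(A - λI) = λ^2 + 4λ + 4 = 0.
Single eigenvalue λ = -2 with algebraic multiplicity 2.
Eigenvector v = (1,0); generalized eigenvector w with (A-λI)w=v is (-1,1).
General solution: e^(-2t)[K_1·v + K_2·(t·v + w)].

x(t) = K_1e^(-2t) + K_2te^(-2t) - K_2e^(-2t), y(t) = K_2e^(-2t)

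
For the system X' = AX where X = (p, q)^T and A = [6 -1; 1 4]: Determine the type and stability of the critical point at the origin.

unstable improper node

A = [[6,-1],[1,4]]; det(A-λI) = λ^2 - 10λ + 25.
repeated λ = 5 with a single eigenvector.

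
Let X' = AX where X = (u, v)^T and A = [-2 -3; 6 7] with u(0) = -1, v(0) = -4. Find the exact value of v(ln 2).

-148

A = [[-2,-3],[6,7]]; eigenvalues λ = 1, 4.
Eigenvectors: (1,-1) for λ=1, (-1,2) for λ=4.
From the initial condition, c_1 = -6, c_2 = -5.
v(ln 2) = (-6)(2^1)(-1) + (-5)(2^4)(2) = -148.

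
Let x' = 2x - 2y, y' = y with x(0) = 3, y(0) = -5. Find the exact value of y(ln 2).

-10

A = [[2,-2],[0,1]]; eigenvalues λ = 2, 1.
Eigenvectors: (1,0) for λ=2, (-2,-1) for λ=1.
From the initial condition, c_1 = 13, c_2 = 5.
y(ln 2) = (13)(2^2)(0) + (5)(2^1)(-1) = -10.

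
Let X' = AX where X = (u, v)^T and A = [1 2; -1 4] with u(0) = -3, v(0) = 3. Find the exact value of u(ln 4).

A = [[1,2],[-1,4]]; eigenvalues λ = 3, 2.
Eigenvectors: (1,1) for λ=3, (-2,-1) for λ=2.
From the initial condition, c_1 = 9, c_2 = 6.
u(ln 4) = (9)(4^3)(1) + (6)(4^2)(-2) = 384.

384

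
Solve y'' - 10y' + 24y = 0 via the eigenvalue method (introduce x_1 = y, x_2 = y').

Let x_1 = y, x_2 = y'. Then x_1' = x_2 and x_2' = -24x_1 + 10x_2.
A = [[0,1],[-24,10]]; det(A-λI) = λ^2 - 10λ + 24.
Eigenvalues λ = 4, 6 with eigenvectors (1,4), (1,6).

y(t) = c_1e^(4t) + c_2e^(6t)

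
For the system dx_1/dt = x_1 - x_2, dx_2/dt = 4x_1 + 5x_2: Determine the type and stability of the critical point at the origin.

unstable improper node

A = [[1,-1],[4,5]]; det(A-λI) = λ^2 - 6λ + 9.
repeated λ = 3 with a single eigenvector.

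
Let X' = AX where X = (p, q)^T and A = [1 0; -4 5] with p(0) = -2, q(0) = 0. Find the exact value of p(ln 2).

A = [[1,0],[-4,5]]; eigenvalues λ = 5, 1.
Eigenvectors: (0,-1) for λ=5, (1,1) for λ=1.
From the initial condition, c_1 = -2, c_2 = -2.
p(ln 2) = (-2)(2^5)(0) + (-2)(2^1)(1) = -4.

-4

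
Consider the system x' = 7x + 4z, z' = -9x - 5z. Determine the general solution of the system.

Coefficient matrix A = [[7, 4], [-9, -5]].
Characteristic polynomial det(A - λI) = λ^2 - 2λ + 1 = 0.
Single eigenvalue λ = 1 with algebraic multiplicity 2.
Eigenvector v = (2,-3); generalized eigenvector w with (A-λI)w=v is (1,-1).
General solution: e^(t)[K_1·v + K_2·(t·v + w)].

x(t) = 2K_1e^(t) + 2K_2te^(t) + K_2e^(t), z(t) = -3K_1e^(t) - 3K_2te^(t) - K_2e^(t)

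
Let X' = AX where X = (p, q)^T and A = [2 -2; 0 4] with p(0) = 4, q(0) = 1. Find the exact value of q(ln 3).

81

A = [[2,-2],[0,4]]; eigenvalues λ = 4, 2.
Eigenvectors: (-1,1) for λ=4, (-1,0) for λ=2.
From the initial condition, c_1 = 1, c_2 = -5.
q(ln 3) = (1)(3^4)(1) + (-5)(3^2)(0) = 81.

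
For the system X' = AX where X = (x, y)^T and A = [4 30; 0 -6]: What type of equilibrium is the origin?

A = [[4,30],[0,-6]]; det(A-λI) = λ^2 + 2λ - 24.
λ = -6, 4: opposite signs.

saddle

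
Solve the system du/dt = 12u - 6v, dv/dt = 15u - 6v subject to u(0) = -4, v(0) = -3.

Coefficient matrix A = [[12, -6], [15, -6]].
Characteristic polynomial det(A - λI) = λ^2 - 6λ + 18 = 0.
Eigenvalues λ = 3 ± 3i (complex conjugate pair).
For λ=3+3i: an eigenvector is (1,2) - i(-1,-1) = (1 + i, 2 + i).
A real fundamental pair from Re and Im of e^((3+3i)t)v: X_1 = e^(3t)(cos(3t)·(1,2) + sin(3t)·(-1,-1)), X_2 = e^(3t)(sin(3t)·(1,2) - cos(3t)·(-1,-1)).
General solution: K_1X_1 + K_2X_2.
Applying u(0)=-4, v(0)=-3 gives K_1=1, K_2=-5.

u(t) = -6e^(3t)sin(3t) - 4e^(3t)cos(3t), v(t) = -11e^(3t)sin(3t) - 3e^(3t)cos(3t)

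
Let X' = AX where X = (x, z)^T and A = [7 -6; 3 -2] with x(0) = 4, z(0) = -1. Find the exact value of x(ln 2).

148

A = [[7,-6],[3,-2]]; eigenvalues λ = 4, 1.
Eigenvectors: (2,1) for λ=4, (1,1) for λ=1.
From the initial condition, c_1 = 5, c_2 = -6.
x(ln 2) = (5)(2^4)(2) + (-6)(2^1)(1) = 148.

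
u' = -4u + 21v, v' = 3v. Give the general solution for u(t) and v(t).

u(t) = c_1e^(-4t) - 3c_2e^(3t), v(t) = -c_2e^(3t)

Coefficient matrix A = [[-4, 21], [0, 3]].
Characteristic polynomial det(A - λI) = λ^2 + λ - 12 = 0.
Eigenvalues λ = -4, 3.
For λ=-4: (A-λI) row 1 is [0, 21], so an eigenvector is (1, 0).
For λ=3: (A-λI) row 1 is [-7, 21], so an eigenvector is (-3, -1).
General solution: c_1e^(-4t)(1,0) + c_2e^(3t)(-3,-1).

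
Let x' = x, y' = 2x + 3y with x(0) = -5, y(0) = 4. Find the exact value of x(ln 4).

-20

A = [[1,0],[2,3]]; eigenvalues λ = 1, 3.
Eigenvectors: (-1,1) for λ=1, (0,-1) for λ=3.
From the initial condition, c_1 = 5, c_2 = 1.
x(ln 4) = (5)(4^1)(-1) + (1)(4^3)(0) = -20.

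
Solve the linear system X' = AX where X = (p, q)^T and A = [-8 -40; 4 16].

Coefficient matrix A = [[-8, -40], [4, 16]].
Characteristic polynomial det(A - λI) = λ^2 - 8λ + 32 = 0.
Eigenvalues λ = 4 ± 4i (complex conjugate pair).
For λ=4+4i: an eigenvector is (3,-1) - i(1,0) = (3 - i, -1).
A real fundamental pair from Re and Im of e^((4+4i)t)v: X_1 = e^(4t)(cos(4t)·(3,-1) + sin(4t)·(1,0)), X_2 = e^(4t)(sin(4t)·(3,-1) - cos(4t)·(1,0)).
General solution: C_1X_1 + C_2X_2.

p(t) = C_1e^(4t)sin(4t) + 3C_1e^(4t)cos(4t) + 3C_2e^(4t)sin(4t) - C_2e^(4t)cos(4t), q(t) = -C_1e^(4t)cos(4t) - C_2e^(4t)sin(4t)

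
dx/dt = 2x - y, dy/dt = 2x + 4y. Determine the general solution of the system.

Coefficient matrix A = [[2, -1], [2, 4]].
Characteristic polynomial det(A - λI) = λ^2 - 6λ + 10 = 0.
Eigenvalues λ = 3 ± i (complex conjugate pair).
For λ=3+i: an eigenvector is (-1,1) - i(0,-1) = (-1, 1 + i).
A real fundamental pair from Re and Im of e^((3+i)t)v: X_1 = e^(3t)(cos(t)·(-1,1) + sin(t)·(0,-1)), X_2 = e^(3t)(sin(t)·(-1,1) - cos(t)·(0,-1)).
General solution: C_1X_1 + C_2X_2.

x(t) = -C_1e^(3t)cos(t) - C_2e^(3t)sin(t), y(t) = -C_1e^(3t)sin(t) + C_1e^(3t)cos(t) + C_2e^(3t)sin(t) + C_2e^(3t)cos(t)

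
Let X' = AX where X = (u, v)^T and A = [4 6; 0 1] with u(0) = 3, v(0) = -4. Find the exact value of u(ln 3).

A = [[4,6],[0,1]]; eigenvalues λ = 1, 4.
Eigenvectors: (-2,1) for λ=1, (-1,0) for λ=4.
From the initial condition, c_1 = -4, c_2 = 5.
u(ln 3) = (-4)(3^1)(-2) + (5)(3^4)(-1) = -381.

-381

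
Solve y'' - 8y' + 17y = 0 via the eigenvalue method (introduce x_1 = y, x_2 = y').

Let x_1 = y, x_2 = y'. Then x_1' = x_2 and x_2' = -17x_1 + 8x_2.
A = [[0,1],[-17,8]]; det(A-λI) = λ^2 - 8λ + 17.
Eigenvalues λ = 4 ± i.

y(t) = C_1e^(4t)cos(t) + C_2e^(4t)sin(t)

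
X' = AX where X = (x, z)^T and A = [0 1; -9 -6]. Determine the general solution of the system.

Coefficient matrix A = [[0, 1], [-9, -6]].
Characteristic polynomial det(A - λI) = λ^2 + 6λ + 9 = 0.
Single eigenvalue λ = -3 with algebraic multiplicity 2.
Eigenvector v = (1,-3); generalized eigenvector w with (A-λI)w=v is (1,-2).
General solution: e^(-3t)[C_1·v + C_2·(t·v + w)].

x(t) = C_1e^(-3t) + C_2te^(-3t) + C_2e^(-3t), z(t) = -3C_1e^(-3t) - 3C_2te^(-3t) - 2C_2e^(-3t)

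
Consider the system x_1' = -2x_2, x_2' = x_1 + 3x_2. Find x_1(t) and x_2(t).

Coefficient matrix A = [[0, -2], [1, 3]].
Characteristic polynomial det(A - λI) = λ^2 - 3λ + 2 = 0.
Eigenvalues λ = 2, 1.
For λ=2: (A-λI) row 1 is [-2, -2], so an eigenvector is (-1, 1).
For λ=1: (A-λI) row 1 is [-1, -2], so an eigenvector is (-2, 1).
General solution: c_1e^(2t)(-1,1) + c_2e^(t)(-2,1).

x_1(t) = -c_1e^(2t) - 2c_2e^(t), x_2(t) = c_1e^(2t) + c_2e^(t)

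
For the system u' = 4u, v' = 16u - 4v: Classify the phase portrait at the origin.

saddle

A = [[4,0],[16,-4]]; det(A-λI) = λ^2 - 16.
λ = 4, -4: opposite signs.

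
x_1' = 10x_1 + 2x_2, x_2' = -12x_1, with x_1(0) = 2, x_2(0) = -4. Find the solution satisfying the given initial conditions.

Coefficient matrix A = [[10, 2], [-12, 0]].
Characteristic polynomial det(A - λI) = λ^2 - 10λ + 24 = 0.
Eigenvalues λ = 6, 4.
For λ=6: (A-λI) row 1 is [4, 2], so an eigenvector is (1, -2).
For λ=4: (A-λI) row 1 is [6, 2], so an eigenvector is (-1, 3).
General solution: K_1e^(6t)(1,-2) + K_2e^(4t)(-1,3).
Applying x_1(0)=2, x_2(0)=-4 gives K_1=2, K_2=0.

x_1(t) = 2e^(6t), x_2(t) = -4e^(6t)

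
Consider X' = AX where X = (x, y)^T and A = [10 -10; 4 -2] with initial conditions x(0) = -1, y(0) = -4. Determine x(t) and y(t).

Coefficient matrix A = [[10, -10], [4, -2]].
Characteristic polynomial det(A - λI) = λ^2 - 8λ + 20 = 0.
Eigenvalues λ = 4 ± 2i (complex conjugate pair).
For λ=4+2i: an eigenvector is (-2,-1) - i(-1,-1) = (-2 + i, -1 + i).
A real fundamental pair from Re and Im of e^((4+2i)t)v: X_1 = e^(4t)(cos(2t)·(-2,-1) + sin(2t)·(-1,-1)), X_2 = e^(4t)(sin(2t)·(-2,-1) - cos(2t)·(-1,-1)).
General solution: c_1X_1 + c_2X_2.
Applying x(0)=-1, y(0)=-4 gives c_1=-3, c_2=-7.

x(t) = 17e^(4t)sin(2t) - e^(4t)cos(2t), y(t) = 10e^(4t)sin(2t) - 4e^(4t)cos(2t)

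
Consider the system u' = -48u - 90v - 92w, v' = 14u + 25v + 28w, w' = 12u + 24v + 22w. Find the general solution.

u(t) = -7C_1e^(4t) - 2C_2e^(-2t) - 2C_3e^(-3t), v(t) = 2C_1e^(4t) + C_3e^(-3t), w(t) = 2C_1e^(4t) + C_2e^(-2t)

Coefficient matrix A = [[-48, -90, -92], [14, 25, 28], [12, 24, 22]].
det(A - λI) = 0 gives eigenvalues λ = 4, -2, -3.
For λ=4: eigenvector (-7,2,2).
For λ=-2: eigenvector (-2,0,1).
For λ=-3: eigenvector (-2,1,0).
General solution: C_1e^(4t)(-7,2,2) + C_2e^(-2t)(-2,0,1) + C_3e^(-3t)(-2,1,0).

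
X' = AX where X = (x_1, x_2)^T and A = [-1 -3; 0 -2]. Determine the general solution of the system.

x_1(t) = 3C_1e^(-2t) - C_2e^(-t), x_2(t) = C_1e^(-2t)

Coefficient matrix A = [[-1, -3], [0, -2]].
Characteristic polynomial det(A - λI) = λ^2 + 3λ + 2 = 0.
Eigenvalues λ = -2, -1.
For λ=-2: (A-λI) row 1 is [1, -3], so an eigenvector is (3, 1).
For λ=-1: (A-λI) row 1 is [0, -3], so an eigenvector is (-1, 0).
General solution: C_1e^(-2t)(3,1) + C_2e^(-t)(-1,0).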